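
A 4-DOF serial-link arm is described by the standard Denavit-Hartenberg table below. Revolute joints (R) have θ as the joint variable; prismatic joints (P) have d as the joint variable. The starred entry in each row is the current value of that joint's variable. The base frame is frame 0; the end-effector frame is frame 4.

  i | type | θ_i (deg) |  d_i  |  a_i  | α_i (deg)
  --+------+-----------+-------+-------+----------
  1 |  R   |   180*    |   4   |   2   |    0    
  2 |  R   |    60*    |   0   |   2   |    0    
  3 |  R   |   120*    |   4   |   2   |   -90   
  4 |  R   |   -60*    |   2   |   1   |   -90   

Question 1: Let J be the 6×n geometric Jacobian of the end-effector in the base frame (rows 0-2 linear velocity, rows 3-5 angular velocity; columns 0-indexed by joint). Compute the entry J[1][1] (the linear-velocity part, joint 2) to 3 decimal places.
1.500

axis z_1 = (0.0000,0.0000,1.0000); lever o_n−o_1 = (1.5000,0.2679,4.8660)
cross product → J_v[:, 1] = (-0.2679,1.5000,0.0000)
J_ω[:, 1] = z_1
entry J[1][1] = 1.5000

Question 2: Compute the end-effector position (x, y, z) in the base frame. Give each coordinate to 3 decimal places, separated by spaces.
after link 1: o_1 = (-2.0000, 0.0000, 4.0000)
after link 2: o_2 = (-3.0000, -1.7321, 4.0000)
after link 3: o_3 = (-1.0000, -1.7321, 8.0000)
after link 4: o_4 = (-0.5000, 0.2679, 8.8660)

-0.500 0.268 8.866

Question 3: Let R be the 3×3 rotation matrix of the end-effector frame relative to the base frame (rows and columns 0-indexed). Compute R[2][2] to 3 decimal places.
End-effector z-axis (col 2 of R) = (0.8660,-0.0000,-0.5000)
R[2][2] = -0.5000

-0.500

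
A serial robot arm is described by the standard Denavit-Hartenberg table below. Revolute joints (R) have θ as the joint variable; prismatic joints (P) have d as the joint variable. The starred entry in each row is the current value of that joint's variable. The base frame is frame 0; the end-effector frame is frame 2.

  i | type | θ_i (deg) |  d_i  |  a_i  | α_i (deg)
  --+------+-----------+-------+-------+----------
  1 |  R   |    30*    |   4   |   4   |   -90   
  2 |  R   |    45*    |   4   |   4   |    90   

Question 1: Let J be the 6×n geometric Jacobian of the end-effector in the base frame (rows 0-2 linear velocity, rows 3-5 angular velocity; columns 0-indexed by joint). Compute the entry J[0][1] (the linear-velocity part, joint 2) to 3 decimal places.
axis z_1 = (-0.5000,0.8660,0.0000); lever o_n−o_1 = (0.4495,4.8783,-2.8284)
cross product → J_v[:, 1] = (-2.4495,-1.4142,-2.8284)
J_ω[:, 1] = z_1
entry J[0][1] = -2.4495

-2.449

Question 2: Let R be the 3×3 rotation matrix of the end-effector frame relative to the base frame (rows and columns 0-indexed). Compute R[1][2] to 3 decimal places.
End-effector z-axis (col 2 of R) = (0.6124,0.3536,0.7071)
R[1][2] = 0.3536

0.354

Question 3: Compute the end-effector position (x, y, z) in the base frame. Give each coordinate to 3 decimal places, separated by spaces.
after link 1: o_1 = (3.4641, 2.0000, 4.0000)
after link 2: o_2 = (3.9136, 6.8783, 1.1716)

3.914 6.878 1.172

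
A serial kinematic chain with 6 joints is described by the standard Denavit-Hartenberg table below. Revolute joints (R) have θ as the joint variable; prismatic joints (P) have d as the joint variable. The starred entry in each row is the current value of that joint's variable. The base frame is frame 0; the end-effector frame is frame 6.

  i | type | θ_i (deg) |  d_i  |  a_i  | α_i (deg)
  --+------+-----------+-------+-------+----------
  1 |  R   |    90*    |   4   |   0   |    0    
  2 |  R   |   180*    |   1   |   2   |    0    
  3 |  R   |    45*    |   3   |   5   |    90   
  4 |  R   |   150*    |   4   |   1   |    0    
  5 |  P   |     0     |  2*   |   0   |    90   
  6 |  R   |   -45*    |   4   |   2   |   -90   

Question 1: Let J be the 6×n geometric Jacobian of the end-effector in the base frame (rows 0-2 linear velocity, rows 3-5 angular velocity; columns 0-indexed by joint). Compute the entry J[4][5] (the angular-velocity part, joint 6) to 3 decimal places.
-0.354

axis z_5 = (0.3536,-0.3536,0.8660); lever o_n−o_5 = (1.5482,0.4518,4.1712)
cross product → J_v[:, 5] = (-1.8660,-0.1340,0.7071)
J_ω[:, 5] = z_5
entry J[4][5] = -0.3536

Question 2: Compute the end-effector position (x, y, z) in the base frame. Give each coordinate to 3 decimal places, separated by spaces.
0.229 -8.714 12.671

after link 1: o_1 = (0.0000, 0.0000, 4.0000)
after link 2: o_2 = (-0.0000, -2.0000, 5.0000)
after link 3: o_3 = (3.5355, -5.5355, 8.0000)
after link 4: o_4 = (0.0947, -7.7516, 8.5000)
after link 5: o_5 = (-1.3195, -9.1658, 8.5000)
after link 6: o_6 = (0.2287, -8.7140, 12.6712)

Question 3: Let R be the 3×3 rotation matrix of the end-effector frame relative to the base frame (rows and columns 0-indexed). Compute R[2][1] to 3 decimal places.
-0.866

End-effector y-axis (col 1 of R) = (-0.3536,0.3536,-0.8660)
R[2][1] = -0.8660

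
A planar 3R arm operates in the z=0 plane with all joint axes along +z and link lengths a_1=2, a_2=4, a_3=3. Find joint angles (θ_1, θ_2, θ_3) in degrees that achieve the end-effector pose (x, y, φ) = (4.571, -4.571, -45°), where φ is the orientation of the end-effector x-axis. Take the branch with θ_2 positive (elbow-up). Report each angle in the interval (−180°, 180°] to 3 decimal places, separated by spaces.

wrist centre = target − a_3·(cos φ, sin φ) = (2.4497, -2.4497)
cos θ_2 = (12.0019−2²−4²)/(2·2·4) = -0.4999; θ_2 = 119.9923° (elbow-up)
β = atan2(-2.4497,2.4497) = -45.0000°; ψ = atan2(3.4644,0.0005) = 89.9923°
θ_1 = β − ψ = -134.9923°
θ_3 = φ − θ_1 − θ_2 = -30.0000° (wrapped to (-180°,180°])

-134.992 119.992 -30.000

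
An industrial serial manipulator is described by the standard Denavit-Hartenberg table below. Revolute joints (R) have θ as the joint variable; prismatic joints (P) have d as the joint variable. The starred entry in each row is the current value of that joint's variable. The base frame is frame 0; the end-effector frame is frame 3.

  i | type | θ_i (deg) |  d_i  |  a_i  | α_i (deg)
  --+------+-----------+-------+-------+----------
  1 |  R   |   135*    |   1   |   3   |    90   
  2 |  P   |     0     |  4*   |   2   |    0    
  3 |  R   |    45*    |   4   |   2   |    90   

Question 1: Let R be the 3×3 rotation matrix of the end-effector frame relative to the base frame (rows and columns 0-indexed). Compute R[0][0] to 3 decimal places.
-0.500

End-effector x-axis (col 0 of R) = (-0.5000,0.5000,0.7071)
R[0][0] = -0.5000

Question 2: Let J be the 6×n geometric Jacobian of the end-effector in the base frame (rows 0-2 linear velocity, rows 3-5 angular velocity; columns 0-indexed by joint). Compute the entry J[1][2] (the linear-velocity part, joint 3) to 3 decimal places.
-1.000

axis z_2 = (0.7071,0.7071,0.0000); lever o_n−o_2 = (1.8284,3.8284,1.4142)
cross product → J_v[:, 2] = (1.0000,-1.0000,1.4142)
J_ω[:, 2] = z_2
entry J[1][2] = -1.0000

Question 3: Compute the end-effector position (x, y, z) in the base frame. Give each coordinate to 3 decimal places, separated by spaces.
after link 1: o_1 = (-2.1213, 2.1213, 1.0000)
after link 2: o_2 = (-0.7071, 6.3640, 1.0000)
after link 3: o_3 = (1.1213, 10.1924, 2.4142)

1.121 10.192 2.414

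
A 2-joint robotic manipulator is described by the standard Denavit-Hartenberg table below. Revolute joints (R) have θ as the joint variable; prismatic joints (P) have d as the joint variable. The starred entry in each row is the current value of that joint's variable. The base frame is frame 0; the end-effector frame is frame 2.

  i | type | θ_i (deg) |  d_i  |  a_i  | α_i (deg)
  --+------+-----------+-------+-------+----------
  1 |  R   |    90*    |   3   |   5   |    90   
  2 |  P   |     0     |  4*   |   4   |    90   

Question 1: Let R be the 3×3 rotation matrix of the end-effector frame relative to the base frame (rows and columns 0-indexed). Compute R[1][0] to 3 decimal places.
End-effector x-axis (col 0 of R) = (0.0000,1.0000,0.0000)
R[1][0] = 1.0000

1.000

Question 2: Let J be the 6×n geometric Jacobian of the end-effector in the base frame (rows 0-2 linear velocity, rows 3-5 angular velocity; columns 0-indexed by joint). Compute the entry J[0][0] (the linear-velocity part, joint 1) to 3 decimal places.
-9.000

axis z_0 = ẑ; lever o_n−o_0 = (4.0000,9.0000,3.0000)
cross product → J_v[:, 0] = (-9.0000,4.0000,0.0000)
J_ω[:, 0] = z_0
entry J[0][0] = -9.0000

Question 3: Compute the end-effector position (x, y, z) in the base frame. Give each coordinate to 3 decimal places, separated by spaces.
4.000 9.000 3.000

after link 1: o_1 = (0.0000, 5.0000, 3.0000)
after link 2: o_2 = (4.0000, 9.0000, 3.0000)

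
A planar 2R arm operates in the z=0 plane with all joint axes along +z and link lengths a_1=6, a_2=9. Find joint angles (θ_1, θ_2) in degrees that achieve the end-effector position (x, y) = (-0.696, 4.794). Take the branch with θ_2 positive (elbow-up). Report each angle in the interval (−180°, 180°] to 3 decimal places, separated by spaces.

-13.481 150.003

cos θ_2 = (23.4669−6²−9²)/(2·6·9) = -0.8660; θ_2 = 150.0026° (elbow-up)
β = atan2(4.7940,-0.6960) = 98.2606°; ψ = atan2(4.4997,-1.7944) = 111.7418°
θ_1 = β − ψ = -13.4812°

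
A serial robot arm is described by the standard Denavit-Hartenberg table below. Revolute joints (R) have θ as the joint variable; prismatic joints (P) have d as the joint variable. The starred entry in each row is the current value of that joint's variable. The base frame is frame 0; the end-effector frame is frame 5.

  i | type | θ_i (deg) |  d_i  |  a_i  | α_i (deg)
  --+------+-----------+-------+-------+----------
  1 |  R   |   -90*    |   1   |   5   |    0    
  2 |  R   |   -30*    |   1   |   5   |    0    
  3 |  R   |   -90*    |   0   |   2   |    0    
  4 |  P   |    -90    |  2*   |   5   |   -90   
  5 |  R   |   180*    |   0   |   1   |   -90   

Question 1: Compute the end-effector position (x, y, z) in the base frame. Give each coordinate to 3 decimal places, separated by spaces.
-2.232 -4.866 4.000

after link 1: o_1 = (0.0000, -5.0000, 1.0000)
after link 2: o_2 = (-2.5000, -9.3301, 2.0000)
after link 3: o_3 = (-4.2321, -8.3301, 2.0000)
after link 4: o_4 = (-1.7321, -4.0000, 4.0000)
after link 5: o_5 = (-2.2321, -4.8660, 4.0000)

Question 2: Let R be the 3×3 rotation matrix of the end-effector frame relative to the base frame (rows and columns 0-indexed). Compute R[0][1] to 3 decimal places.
End-effector y-axis (col 1 of R) = (0.8660,-0.5000,0.0000)
R[0][1] = 0.8660

0.866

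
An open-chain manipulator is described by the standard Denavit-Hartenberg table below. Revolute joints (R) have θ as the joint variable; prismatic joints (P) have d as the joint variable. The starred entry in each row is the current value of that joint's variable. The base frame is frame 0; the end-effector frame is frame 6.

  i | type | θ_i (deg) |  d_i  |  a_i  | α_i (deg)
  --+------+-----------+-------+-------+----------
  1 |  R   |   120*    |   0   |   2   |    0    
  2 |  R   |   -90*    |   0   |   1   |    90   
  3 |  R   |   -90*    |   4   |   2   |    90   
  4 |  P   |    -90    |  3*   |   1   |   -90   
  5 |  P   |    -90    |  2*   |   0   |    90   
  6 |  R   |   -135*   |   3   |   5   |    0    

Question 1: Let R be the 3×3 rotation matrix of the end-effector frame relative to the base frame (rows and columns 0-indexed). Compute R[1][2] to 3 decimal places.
End-effector z-axis (col 2 of R) = (0.5000,-0.8660,0.0000)
R[1][2] = -0.8660

-0.866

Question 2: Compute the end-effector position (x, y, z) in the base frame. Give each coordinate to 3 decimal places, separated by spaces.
3.330 -2.696 -0.464

after link 1: o_1 = (-1.0000, 1.7321, 0.0000)
after link 2: o_2 = (-0.1340, 2.2321, 0.0000)
after link 3: o_3 = (1.8660, -1.2321, -2.0000)
after link 4: o_4 = (-1.2321, -1.8660, -2.0000)
after link 5: o_5 = (-1.2321, -1.8660, -4.0000)
after link 6: o_6 = (3.3298, -2.6963, -0.4645)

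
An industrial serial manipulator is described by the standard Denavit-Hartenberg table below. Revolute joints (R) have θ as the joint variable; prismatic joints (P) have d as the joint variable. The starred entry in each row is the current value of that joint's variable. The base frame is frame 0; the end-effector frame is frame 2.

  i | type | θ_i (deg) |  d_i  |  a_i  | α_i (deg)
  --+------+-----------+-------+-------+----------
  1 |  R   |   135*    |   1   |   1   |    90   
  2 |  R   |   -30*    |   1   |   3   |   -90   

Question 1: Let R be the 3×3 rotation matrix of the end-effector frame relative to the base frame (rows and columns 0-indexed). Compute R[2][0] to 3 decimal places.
End-effector x-axis (col 0 of R) = (-0.6124,0.6124,-0.5000)
R[2][0] = -0.5000

-0.500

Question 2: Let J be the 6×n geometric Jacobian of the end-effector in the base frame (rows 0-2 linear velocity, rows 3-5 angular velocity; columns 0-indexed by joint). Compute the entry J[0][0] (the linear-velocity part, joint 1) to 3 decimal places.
-3.251

axis z_0 = ẑ; lever o_n−o_0 = (-1.8371,3.2513,-0.5000)
cross product → J_v[:, 0] = (-3.2513,-1.8371,0.0000)
J_ω[:, 0] = z_0
entry J[0][0] = -3.2513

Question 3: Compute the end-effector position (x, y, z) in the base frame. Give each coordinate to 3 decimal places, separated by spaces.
-1.837 3.251 -0.500

after link 1: o_1 = (-0.7071, 0.7071, 1.0000)
after link 2: o_2 = (-1.8371, 3.2513, -0.5000)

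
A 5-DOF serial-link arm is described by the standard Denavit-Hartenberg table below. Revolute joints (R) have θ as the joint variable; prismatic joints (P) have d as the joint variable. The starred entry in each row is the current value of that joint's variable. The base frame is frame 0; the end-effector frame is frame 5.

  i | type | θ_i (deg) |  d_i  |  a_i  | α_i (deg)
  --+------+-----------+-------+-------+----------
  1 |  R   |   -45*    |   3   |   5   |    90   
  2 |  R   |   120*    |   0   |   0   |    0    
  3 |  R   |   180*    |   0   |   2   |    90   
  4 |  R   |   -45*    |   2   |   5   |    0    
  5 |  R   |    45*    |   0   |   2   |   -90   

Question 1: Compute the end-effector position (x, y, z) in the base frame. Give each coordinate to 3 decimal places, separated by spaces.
7.475 -2.475 -4.526

after link 1: o_1 = (3.5355, -3.5355, 3.0000)
after link 2: o_2 = (3.5355, -3.5355, 3.0000)
after link 3: o_3 = (4.2426, -4.2426, 1.2679)
after link 4: o_4 = (6.7679, -1.7679, -2.7939)
after link 5: o_5 = (7.4750, -2.4750, -4.5260)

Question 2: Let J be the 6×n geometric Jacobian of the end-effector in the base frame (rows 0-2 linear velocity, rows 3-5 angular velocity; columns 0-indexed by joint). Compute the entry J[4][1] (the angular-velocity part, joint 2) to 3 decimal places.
-0.707

axis z_1 = (-0.7071,-0.7071,0.0000); lever o_n−o_1 = (3.9395,1.0605,-7.5260)
cross product → J_v[:, 1] = (5.3217,-5.3217,2.0357)
J_ω[:, 1] = z_1
entry J[4][1] = -0.7071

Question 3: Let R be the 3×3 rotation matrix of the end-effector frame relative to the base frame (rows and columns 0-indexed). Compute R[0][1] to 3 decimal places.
End-effector y-axis (col 1 of R) = (0.6124,-0.6124,0.5000)
R[0][1] = 0.6124

0.612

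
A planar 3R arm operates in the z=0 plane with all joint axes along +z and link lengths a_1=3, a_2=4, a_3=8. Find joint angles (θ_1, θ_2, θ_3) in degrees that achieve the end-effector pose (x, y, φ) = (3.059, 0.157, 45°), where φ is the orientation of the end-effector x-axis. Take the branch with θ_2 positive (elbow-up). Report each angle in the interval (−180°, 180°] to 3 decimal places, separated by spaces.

-150.003 60.008 134.996

wrist centre = target − a_3·(cos φ, sin φ) = (-2.5979, -5.4999)
cos θ_2 = (36.9972−3²−4²)/(2·3·4) = 0.4999; θ_2 = 60.0076° (elbow-up)
β = atan2(-5.4999,-2.5979) = -115.2837°; ψ = atan2(3.4644,4.9995) = 34.7195°
θ_1 = β − ψ = -150.0032°
θ_3 = φ − θ_1 − θ_2 = 134.9956° (wrapped to (-180°,180°])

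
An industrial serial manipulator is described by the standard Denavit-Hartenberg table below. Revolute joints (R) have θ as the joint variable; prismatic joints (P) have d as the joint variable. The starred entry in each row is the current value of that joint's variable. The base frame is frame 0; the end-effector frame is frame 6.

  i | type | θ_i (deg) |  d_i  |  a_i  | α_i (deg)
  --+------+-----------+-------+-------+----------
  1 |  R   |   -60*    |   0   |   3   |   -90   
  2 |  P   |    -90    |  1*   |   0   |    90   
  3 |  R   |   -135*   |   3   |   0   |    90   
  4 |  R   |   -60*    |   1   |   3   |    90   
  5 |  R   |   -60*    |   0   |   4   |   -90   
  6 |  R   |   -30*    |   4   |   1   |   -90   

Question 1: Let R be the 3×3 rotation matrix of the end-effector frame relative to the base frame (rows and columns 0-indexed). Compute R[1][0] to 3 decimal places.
End-effector x-axis (col 0 of R) = (-0.0142,-0.7299,0.6834)
R[1][0] = -0.7299

-0.730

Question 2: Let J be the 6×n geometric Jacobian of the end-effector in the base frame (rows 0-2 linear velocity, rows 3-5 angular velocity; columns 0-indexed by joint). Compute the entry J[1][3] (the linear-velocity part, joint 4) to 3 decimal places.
0.665

axis z_3 = (0.6124,0.3536,-0.7071); lever o_n−o_3 = (0.7751,-8.7383,-1.9809)
cross product → J_v[:, 3] = (-6.8793,0.6650,-5.6251)
J_ω[:, 3] = z_3
entry J[1][3] = 0.6650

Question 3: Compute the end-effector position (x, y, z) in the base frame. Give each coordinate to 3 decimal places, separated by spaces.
1.641 -8.238 -1.981

after link 1: o_1 = (1.5000, -2.5981, 0.0000)
after link 2: o_2 = (2.3660, -2.0981, 0.0000)
after link 3: o_3 = (0.8660, 0.5000, 0.0000)
after link 4: o_4 = (1.8589, -1.9268, -1.7678)
after link 5: o_5 = (-0.0088, -5.0051, -0.0254)
after link 6: o_6 = (1.6411, -8.2383, -1.9809)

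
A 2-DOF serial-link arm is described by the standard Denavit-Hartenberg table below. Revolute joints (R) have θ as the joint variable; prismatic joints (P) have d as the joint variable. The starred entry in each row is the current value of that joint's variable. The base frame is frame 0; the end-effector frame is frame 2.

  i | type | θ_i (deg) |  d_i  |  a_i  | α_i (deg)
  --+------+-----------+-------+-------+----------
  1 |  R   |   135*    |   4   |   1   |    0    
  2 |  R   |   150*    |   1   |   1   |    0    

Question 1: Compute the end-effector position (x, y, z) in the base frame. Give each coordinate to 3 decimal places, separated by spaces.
-0.448 -0.259 5.000

after link 1: o_1 = (-0.7071, 0.7071, 4.0000)
after link 2: o_2 = (-0.4483, -0.2588, 5.0000)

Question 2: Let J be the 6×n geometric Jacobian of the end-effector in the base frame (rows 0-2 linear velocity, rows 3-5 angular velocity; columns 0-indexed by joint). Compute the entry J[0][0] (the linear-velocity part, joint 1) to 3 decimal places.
0.259

axis z_0 = ẑ; lever o_n−o_0 = (-0.4483,-0.2588,5.0000)
cross product → J_v[:, 0] = (0.2588,-0.4483,0.0000)
J_ω[:, 0] = z_0
entry J[0][0] = 0.2588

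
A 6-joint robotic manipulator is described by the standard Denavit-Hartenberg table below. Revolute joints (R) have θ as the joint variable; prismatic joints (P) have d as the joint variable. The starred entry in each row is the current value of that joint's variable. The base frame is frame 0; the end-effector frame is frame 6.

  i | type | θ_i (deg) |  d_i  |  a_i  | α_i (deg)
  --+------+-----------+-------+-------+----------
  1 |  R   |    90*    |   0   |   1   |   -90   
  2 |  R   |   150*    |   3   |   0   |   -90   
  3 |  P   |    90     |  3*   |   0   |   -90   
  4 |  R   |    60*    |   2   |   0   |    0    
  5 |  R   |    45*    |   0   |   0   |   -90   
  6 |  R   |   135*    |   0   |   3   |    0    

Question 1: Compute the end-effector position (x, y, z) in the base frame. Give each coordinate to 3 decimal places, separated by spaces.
after link 1: o_1 = (0.0000, 1.0000, 0.0000)
after link 2: o_2 = (-3.0000, 1.0000, 0.0000)
after link 3: o_3 = (-3.0000, -0.5000, 2.5981)
after link 4: o_4 = (-3.0000, 1.2321, 3.5981)
after link 5: o_5 = (-3.0000, 1.2321, 3.5981)
after link 6: o_6 = (-2.4510, -1.6296, 4.3119)

-2.451 -1.630 4.312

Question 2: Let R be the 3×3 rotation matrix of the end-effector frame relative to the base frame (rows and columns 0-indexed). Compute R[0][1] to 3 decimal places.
0.183

End-effector y-axis (col 1 of R) = (0.1830,0.2709,0.9451)
R[0][1] = 0.1830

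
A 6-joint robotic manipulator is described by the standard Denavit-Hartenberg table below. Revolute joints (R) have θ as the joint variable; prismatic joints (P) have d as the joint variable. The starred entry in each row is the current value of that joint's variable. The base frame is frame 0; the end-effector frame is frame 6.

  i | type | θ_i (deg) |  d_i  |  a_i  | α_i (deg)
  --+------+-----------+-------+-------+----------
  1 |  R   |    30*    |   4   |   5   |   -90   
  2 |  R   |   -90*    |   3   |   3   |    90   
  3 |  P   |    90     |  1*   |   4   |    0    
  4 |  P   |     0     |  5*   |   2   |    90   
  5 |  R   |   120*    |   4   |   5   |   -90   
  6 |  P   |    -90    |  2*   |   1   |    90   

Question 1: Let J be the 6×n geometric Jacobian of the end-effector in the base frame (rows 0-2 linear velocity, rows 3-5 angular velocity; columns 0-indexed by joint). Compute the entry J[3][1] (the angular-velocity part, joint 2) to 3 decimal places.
-0.500

axis z_1 = (-0.5000,0.8660,0.0000); lever o_n−o_1 = (-10.4641,-0.5359,8.0000)
cross product → J_v[:, 1] = (6.9282,4.0000,9.3301)
J_ω[:, 1] = z_1
entry J[3][1] = -0.5000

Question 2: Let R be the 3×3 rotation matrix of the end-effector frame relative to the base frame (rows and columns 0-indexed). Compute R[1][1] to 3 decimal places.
End-effector y-axis (col 1 of R) = (0.8660,-0.5000,-0.0000)
R[1][1] = -0.5000

-0.500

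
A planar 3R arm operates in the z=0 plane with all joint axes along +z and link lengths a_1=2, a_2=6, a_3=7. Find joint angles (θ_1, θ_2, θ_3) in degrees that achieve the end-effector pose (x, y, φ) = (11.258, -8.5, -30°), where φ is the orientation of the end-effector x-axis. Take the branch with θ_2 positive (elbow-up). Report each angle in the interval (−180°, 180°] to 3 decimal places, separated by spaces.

wrist centre = target − a_3·(cos φ, sin φ) = (5.1958, -5.0000)
cos θ_2 = (51.9966−2²−6²)/(2·2·6) = 0.4999; θ_2 = 60.0095° (elbow-up)
β = atan2(-5.0000,5.1958) = -43.8997°; ψ = atan2(5.1966,4.9991) = 46.1098°
θ_1 = β − ψ = -90.0095°
θ_3 = φ − θ_1 − θ_2 = 0.0000° (wrapped to (-180°,180°])

-90.009 60.009 0.000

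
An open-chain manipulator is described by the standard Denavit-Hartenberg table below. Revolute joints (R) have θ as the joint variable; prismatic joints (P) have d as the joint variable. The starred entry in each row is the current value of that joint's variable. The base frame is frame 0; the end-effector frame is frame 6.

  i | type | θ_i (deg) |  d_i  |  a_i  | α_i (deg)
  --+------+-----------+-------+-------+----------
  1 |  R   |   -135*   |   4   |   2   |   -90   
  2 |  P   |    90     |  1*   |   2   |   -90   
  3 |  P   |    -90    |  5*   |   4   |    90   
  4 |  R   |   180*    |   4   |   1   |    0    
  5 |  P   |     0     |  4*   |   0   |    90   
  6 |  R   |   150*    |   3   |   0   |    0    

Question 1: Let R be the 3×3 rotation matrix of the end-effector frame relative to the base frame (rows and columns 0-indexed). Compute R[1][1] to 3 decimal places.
End-effector y-axis (col 1 of R) = (0.3536,-0.3536,-0.8660)
R[1][1] = -0.3536

-0.354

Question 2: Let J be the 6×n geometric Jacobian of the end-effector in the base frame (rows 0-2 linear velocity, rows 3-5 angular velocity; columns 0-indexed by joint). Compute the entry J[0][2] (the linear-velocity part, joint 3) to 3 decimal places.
0.707

prismatic axis z_2 = (0.7071,0.7071,-0.0000)
J_v[:, 2] = z_2; J_ω[:, 2] = (0,0,0)
entry J[0][2] = 0.7071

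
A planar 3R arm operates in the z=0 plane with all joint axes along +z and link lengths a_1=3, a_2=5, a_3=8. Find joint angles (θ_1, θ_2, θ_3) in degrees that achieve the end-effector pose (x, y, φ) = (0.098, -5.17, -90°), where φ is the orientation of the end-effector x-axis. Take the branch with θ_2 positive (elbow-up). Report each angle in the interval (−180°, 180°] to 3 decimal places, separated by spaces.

-30.003 150.003 150.000

wrist centre = target − a_3·(cos φ, sin φ) = (0.0980, 2.8300)
cos θ_2 = (8.0185−3²−5²)/(2·3·5) = -0.8660; θ_2 = 150.0028° (elbow-up)
β = atan2(2.8300,0.0980) = 88.0167°; ψ = atan2(2.4998,-1.3302) = 118.0194°
θ_1 = β − ψ = -30.0027°
θ_3 = φ − θ_1 − θ_2 = 149.9999° (wrapped to (-180°,180°])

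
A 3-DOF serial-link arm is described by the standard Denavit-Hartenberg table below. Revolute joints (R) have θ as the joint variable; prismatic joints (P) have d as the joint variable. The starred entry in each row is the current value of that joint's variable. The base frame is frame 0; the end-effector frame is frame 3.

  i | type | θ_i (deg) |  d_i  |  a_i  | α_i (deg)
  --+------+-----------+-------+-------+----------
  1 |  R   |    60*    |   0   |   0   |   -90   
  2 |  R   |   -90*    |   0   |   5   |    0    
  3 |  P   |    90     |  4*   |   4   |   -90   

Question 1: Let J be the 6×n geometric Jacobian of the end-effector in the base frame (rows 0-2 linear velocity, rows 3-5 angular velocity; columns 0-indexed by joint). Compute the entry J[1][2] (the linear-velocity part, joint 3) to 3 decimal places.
0.500

prismatic axis z_2 = (-0.8660,0.5000,0.0000)
J_v[:, 2] = z_2; J_ω[:, 2] = (0,0,0)
entry J[1][2] = 0.5000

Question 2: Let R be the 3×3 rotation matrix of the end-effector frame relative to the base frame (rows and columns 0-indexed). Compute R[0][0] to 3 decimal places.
End-effector x-axis (col 0 of R) = (0.5000,0.8660,0.0000)
R[0][0] = 0.5000

0.500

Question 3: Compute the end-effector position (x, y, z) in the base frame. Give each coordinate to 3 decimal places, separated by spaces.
after link 1: o_1 = (0.0000, 0.0000, 0.0000)
after link 2: o_2 = (0.0000, 0.0000, 5.0000)
after link 3: o_3 = (-1.4641, 5.4641, 5.0000)

-1.464 5.464 5.000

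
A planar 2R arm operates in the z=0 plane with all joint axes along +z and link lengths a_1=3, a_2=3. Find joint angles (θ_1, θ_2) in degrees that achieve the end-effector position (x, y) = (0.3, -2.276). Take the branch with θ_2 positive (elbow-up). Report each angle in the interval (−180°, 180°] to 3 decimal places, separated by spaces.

-149.995 135.009

cos θ_2 = (5.2702−3²−3²)/(2·3·3) = -0.7072; θ_2 = 135.0086° (elbow-up)
β = atan2(-2.2760,0.3000) = -82.4911°; ψ = atan2(2.1210,0.8784) = 67.5043°
θ_1 = β − ψ = -149.9954°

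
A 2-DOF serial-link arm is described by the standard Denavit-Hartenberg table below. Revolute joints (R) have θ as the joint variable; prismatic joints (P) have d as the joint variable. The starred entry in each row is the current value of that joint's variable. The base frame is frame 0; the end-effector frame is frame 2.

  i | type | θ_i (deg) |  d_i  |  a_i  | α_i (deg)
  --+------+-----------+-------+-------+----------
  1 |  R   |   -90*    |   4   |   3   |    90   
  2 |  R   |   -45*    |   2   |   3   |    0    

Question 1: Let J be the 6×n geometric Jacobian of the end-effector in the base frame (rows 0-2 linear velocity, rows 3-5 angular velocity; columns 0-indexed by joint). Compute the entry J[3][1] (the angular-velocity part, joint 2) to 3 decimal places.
axis z_1 = (-1.0000,-0.0000,0.0000); lever o_n−o_1 = (-2.0000,-2.1213,-2.1213)
cross product → J_v[:, 1] = (0.0000,-2.1213,2.1213)
J_ω[:, 1] = z_1
entry J[3][1] = -1.0000

-1.000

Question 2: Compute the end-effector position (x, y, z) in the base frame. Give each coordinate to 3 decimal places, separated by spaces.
after link 1: o_1 = (0.0000, -3.0000, 4.0000)
after link 2: o_2 = (-2.0000, -5.1213, 1.8787)

-2.000 -5.121 1.879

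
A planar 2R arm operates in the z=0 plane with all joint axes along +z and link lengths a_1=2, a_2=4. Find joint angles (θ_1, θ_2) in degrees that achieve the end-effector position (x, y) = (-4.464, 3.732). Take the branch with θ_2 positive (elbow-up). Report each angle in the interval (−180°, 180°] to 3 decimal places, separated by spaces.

119.994 30.009

cos θ_2 = (33.8551−2²−4²)/(2·2·4) = 0.8659; θ_2 = 30.0092° (elbow-up)
β = atan2(3.7320,-4.4640) = 140.1037°; ψ = atan2(2.0006,5.4638) = 20.1101°
θ_1 = β − ψ = 119.9935°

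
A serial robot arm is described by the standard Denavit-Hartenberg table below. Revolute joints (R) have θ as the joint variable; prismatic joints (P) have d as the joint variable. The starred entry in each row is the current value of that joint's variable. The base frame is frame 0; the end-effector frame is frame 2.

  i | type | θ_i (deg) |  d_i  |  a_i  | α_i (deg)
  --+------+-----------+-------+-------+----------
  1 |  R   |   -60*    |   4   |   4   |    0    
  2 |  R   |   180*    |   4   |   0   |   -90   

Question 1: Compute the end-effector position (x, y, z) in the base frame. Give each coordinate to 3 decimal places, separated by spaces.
after link 1: o_1 = (2.0000, -3.4641, 4.0000)
after link 2: o_2 = (2.0000, -3.4641, 8.0000)

2.000 -3.464 8.000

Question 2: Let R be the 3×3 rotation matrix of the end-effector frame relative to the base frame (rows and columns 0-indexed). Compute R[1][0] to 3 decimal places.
0.866

End-effector x-axis (col 0 of R) = (-0.5000,0.8660,0.0000)
R[1][0] = 0.8660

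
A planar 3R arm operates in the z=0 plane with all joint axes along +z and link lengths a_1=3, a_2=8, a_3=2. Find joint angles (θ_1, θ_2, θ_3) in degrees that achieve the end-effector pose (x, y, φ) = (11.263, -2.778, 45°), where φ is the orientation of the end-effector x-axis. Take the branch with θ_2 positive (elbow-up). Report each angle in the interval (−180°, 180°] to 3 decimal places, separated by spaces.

wrist centre = target − a_3·(cos φ, sin φ) = (9.8488, -4.1922)
cos θ_2 = (114.5732−3²−8²)/(2·3·8) = 0.8661; θ_2 = 29.9904° (elbow-up)
β = atan2(-4.1922,9.8488) = -23.0574°; ψ = atan2(3.9988,9.9289) = 21.9370°
θ_1 = β − ψ = -44.9944°
θ_3 = φ − θ_1 − θ_2 = 60.0041° (wrapped to (-180°,180°])

-44.994 29.990 60.004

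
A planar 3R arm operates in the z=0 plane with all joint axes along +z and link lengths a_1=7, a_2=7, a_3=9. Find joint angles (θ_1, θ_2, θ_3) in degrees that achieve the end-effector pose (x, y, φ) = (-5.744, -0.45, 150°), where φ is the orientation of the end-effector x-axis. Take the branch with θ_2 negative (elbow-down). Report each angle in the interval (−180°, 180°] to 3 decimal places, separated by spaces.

wrist centre = target − a_3·(cos φ, sin φ) = (2.0502, -4.9500)
cos θ_2 = (28.7059−7²−7²)/(2·7·7) = -0.7071; θ_2 = -134.9980° (elbow-down)
β = atan2(-4.9500,2.0502) = -67.5013°; ψ = atan2(-4.9499,2.0504) = -67.4990°
θ_1 = β − ψ = -0.0023°
θ_3 = φ − θ_1 − θ_2 = -74.9997° (wrapped to (-180°,180°])

-0.002 -134.998 -75.000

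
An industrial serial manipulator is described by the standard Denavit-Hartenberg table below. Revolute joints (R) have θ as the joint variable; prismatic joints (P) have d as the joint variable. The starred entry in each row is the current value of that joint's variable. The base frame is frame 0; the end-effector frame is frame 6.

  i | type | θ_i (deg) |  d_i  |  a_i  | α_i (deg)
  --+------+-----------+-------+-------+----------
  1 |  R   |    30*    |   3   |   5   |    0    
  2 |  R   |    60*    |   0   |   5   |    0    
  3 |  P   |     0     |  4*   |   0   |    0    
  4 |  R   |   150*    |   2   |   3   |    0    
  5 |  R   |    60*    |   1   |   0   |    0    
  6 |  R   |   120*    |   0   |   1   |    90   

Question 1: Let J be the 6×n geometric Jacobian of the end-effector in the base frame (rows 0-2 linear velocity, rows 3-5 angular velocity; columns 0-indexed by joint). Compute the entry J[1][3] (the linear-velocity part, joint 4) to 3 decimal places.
axis z_3 = (0.0000,0.0000,1.0000); lever o_n−o_3 = (-1.0000,-1.7321,3.0000)
cross product → J_v[:, 3] = (1.7321,-1.0000,0.0000)
J_ω[:, 3] = z_3
entry J[1][3] = -1.0000

-1.000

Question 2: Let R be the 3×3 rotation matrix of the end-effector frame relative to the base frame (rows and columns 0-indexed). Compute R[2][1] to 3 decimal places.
End-effector y-axis (col 1 of R) = (-0.0000,0.0000,1.0000)
R[2][1] = 1.0000

1.000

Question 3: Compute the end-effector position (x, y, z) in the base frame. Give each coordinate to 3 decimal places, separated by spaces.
3.330 5.768 10.000

after link 1: o_1 = (4.3301, 2.5000, 3.0000)
after link 2: o_2 = (4.3301, 7.5000, 3.0000)
after link 3: o_3 = (4.3301, 7.5000, 7.0000)
after link 4: o_4 = (2.8301, 4.9019, 9.0000)
after link 5: o_5 = (2.8301, 4.9019, 10.0000)
after link 6: o_6 = (3.3301, 5.7679, 10.0000)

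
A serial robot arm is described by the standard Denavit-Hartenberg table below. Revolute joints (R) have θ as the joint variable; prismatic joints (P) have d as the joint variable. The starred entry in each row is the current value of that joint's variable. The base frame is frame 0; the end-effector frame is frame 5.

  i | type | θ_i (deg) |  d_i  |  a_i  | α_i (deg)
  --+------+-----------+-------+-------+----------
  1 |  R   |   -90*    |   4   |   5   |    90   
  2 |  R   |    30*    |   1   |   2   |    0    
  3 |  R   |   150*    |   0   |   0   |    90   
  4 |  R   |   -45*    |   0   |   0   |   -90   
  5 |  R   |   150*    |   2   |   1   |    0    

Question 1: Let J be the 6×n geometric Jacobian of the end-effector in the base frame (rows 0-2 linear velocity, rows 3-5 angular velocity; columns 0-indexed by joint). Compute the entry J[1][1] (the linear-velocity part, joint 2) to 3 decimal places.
0.500

axis z_1 = (-1.0000,-0.0000,0.0000); lever o_n−o_1 = (-3.0266,-0.9302,0.5000)
cross product → J_v[:, 1] = (0.0000,0.5000,0.9302)
J_ω[:, 1] = z_1
entry J[1][1] = 0.5000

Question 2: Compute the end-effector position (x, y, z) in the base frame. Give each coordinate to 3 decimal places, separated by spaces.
-3.027 -5.930 4.500

after link 1: o_1 = (0.0000, -5.0000, 4.0000)
after link 2: o_2 = (-1.0000, -6.7321, 5.0000)
after link 3: o_3 = (-1.0000, -6.7321, 5.0000)
after link 4: o_4 = (-1.0000, -6.7321, 5.0000)
after link 5: o_5 = (-3.0266, -5.9302, 4.5000)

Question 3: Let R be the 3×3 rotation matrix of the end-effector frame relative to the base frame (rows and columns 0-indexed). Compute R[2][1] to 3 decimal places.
End-effector y-axis (col 1 of R) = (-0.3536,-0.3536,0.8660)
R[2][1] = 0.8660

0.866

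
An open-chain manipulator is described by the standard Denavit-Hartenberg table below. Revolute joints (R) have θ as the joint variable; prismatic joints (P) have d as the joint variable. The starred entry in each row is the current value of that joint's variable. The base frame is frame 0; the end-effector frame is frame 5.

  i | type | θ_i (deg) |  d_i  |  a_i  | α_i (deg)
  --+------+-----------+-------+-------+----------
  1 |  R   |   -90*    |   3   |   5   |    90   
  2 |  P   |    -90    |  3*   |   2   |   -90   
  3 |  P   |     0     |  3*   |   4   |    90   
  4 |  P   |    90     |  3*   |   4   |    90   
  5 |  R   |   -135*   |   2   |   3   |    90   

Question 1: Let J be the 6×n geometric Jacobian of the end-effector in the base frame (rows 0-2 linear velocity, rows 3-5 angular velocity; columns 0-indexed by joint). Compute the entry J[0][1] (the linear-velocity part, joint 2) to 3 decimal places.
prismatic axis z_1 = (-1.0000,-0.0000,0.0000)
J_v[:, 1] = z_1; J_ω[:, 1] = (0,0,0)
entry J[0][1] = -1.0000

-1.000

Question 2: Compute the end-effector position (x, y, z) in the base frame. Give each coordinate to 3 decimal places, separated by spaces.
after link 1: o_1 = (0.0000, -5.0000, 3.0000)
after link 2: o_2 = (-3.0000, -5.0000, 1.0000)
after link 3: o_3 = (-3.0000, -8.0000, -3.0000)
after link 4: o_4 = (-6.0000, -12.0000, -3.0000)
after link 5: o_5 = (-3.8787, -9.8787, -5.0000)

-3.879 -9.879 -5.000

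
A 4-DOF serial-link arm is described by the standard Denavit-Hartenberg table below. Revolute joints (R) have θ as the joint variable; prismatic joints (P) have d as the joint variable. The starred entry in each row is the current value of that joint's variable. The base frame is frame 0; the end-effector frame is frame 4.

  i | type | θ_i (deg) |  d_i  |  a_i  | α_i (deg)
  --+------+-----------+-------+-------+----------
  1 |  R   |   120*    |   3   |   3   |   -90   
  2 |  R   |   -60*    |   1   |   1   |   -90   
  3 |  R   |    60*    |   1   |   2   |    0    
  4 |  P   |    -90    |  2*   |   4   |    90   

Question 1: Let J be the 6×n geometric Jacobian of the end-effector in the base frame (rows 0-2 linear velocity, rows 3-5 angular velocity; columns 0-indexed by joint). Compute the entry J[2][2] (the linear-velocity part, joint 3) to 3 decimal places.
0.232

axis z_2 = (-0.4330,0.7500,-0.5000); lever o_n−o_2 = (-2.6471,4.0490,2.3660)
cross product → J_v[:, 2] = (3.7990,2.3481,0.2321)
J_ω[:, 2] = z_2
entry J[2][2] = 0.2321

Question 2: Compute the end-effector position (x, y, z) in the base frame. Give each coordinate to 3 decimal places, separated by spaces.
-5.263 6.580 6.232

after link 1: o_1 = (-1.5000, 2.5981, 3.0000)
after link 2: o_2 = (-2.6160, 2.5311, 3.8660)
after link 3: o_3 = (-1.7990, 4.5801, 4.2321)
after link 4: o_4 = (-5.2631, 6.5801, 6.2321)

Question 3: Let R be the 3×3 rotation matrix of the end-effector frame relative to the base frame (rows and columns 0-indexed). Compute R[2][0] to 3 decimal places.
End-effector x-axis (col 0 of R) = (-0.6495,0.1250,0.7500)
R[2][0] = 0.7500

0.750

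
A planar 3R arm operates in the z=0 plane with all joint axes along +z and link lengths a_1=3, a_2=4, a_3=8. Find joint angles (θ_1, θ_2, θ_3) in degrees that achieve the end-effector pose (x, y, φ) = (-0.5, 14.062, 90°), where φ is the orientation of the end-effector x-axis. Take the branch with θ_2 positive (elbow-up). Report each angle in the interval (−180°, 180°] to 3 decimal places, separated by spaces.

59.997 60.006 -30.003

wrist centre = target − a_3·(cos φ, sin φ) = (-0.5000, 6.0620)
cos θ_2 = (36.9978−3²−4²)/(2·3·4) = 0.4999; θ_2 = 60.0059° (elbow-up)
β = atan2(6.0620,-0.5000) = 94.7151°; ψ = atan2(3.4643,4.9996) = 34.7185°
θ_1 = β − ψ = 59.9966°
θ_3 = φ − θ_1 − θ_2 = -30.0025° (wrapped to (-180°,180°])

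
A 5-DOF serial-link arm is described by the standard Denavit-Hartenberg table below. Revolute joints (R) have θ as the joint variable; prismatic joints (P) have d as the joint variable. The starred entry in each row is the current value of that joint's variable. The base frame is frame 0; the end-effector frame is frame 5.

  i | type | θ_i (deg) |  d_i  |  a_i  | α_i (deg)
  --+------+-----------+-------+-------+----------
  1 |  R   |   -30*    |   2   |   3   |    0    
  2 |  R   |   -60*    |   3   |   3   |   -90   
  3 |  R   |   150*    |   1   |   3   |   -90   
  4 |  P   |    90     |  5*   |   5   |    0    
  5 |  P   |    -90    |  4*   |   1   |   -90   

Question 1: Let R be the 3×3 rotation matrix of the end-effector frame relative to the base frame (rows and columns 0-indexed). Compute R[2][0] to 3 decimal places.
-0.500

End-effector x-axis (col 0 of R) = (-0.0000,0.8660,-0.5000)
R[2][0] = -0.5000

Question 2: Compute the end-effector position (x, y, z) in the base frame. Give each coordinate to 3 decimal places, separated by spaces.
after link 1: o_1 = (2.5981, -1.5000, 2.0000)
after link 2: o_2 = (2.5981, -4.5000, 5.0000)
after link 3: o_3 = (3.5981, -1.9019, 3.5000)
after link 4: o_4 = (-1.4019, 0.5981, 7.8301)
after link 5: o_5 = (-1.4019, 3.4641, 10.7942)

-1.402 3.464 10.794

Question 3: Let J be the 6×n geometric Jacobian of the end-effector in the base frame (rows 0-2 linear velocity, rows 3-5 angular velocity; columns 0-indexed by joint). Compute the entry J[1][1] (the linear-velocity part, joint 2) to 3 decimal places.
axis z_1 = (0.0000,0.0000,1.0000); lever o_n−o_1 = (-4.0000,4.9641,8.7942)
cross product → J_v[:, 1] = (-4.9641,-4.0000,0.0000)
J_ω[:, 1] = z_1
entry J[1][1] = -4.0000

-4.000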